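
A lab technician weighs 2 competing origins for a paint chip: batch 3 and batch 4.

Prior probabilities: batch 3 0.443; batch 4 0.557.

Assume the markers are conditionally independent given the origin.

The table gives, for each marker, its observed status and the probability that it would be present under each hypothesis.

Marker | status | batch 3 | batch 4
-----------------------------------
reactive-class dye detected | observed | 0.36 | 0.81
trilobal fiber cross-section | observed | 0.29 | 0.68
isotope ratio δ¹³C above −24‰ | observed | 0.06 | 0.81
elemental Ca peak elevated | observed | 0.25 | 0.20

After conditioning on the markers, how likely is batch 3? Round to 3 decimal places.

For each hypothesis, the unnormalized posterior weight is prior × product of the marker likelihoods:
  batch 3: 0.443 × 0.36 × 0.29 × 0.06 × 0.25 = 0.00069374
  batch 4: 0.557 × 0.81 × 0.68 × 0.81 × 0.20 = 0.049701
The unnormalized weights sum to 0.050395.
P(batch 3 | evidence) = 0.00069374 / 0.050395 ≈ 0.014.

0.014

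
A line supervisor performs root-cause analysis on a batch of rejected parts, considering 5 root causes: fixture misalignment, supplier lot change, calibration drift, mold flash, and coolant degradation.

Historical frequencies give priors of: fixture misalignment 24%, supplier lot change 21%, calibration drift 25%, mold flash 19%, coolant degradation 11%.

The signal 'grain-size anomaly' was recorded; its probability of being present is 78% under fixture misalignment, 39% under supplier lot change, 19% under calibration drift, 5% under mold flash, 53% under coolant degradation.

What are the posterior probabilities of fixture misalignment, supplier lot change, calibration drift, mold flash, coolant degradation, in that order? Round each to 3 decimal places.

0.487, 0.213, 0.124, 0.025, 0.152

By Bayes' rule, the unnormalized weight for each hypothesis is prior × likelihood:
  fixture misalignment: 0.24 × 0.78 = 0.1872
  supplier lot change: 0.21 × 0.39 = 0.0819
  calibration drift: 0.25 × 0.19 = 0.0475
  mold flash: 0.19 × 0.05 = 0.0095
  coolant degradation: 0.11 × 0.53 = 0.0583
The unnormalized weights sum to 0.3844.
P(fixture misalignment | evidence) = 0.1872 / 0.3844 ≈ 0.487
P(supplier lot change | evidence) = 0.0819 / 0.3844 ≈ 0.213
P(calibration drift | evidence) = 0.0475 / 0.3844 ≈ 0.124
P(mold flash | evidence) = 0.0095 / 0.3844 ≈ 0.025
P(coolant degradation | evidence) = 0.0583 / 0.3844 ≈ 0.152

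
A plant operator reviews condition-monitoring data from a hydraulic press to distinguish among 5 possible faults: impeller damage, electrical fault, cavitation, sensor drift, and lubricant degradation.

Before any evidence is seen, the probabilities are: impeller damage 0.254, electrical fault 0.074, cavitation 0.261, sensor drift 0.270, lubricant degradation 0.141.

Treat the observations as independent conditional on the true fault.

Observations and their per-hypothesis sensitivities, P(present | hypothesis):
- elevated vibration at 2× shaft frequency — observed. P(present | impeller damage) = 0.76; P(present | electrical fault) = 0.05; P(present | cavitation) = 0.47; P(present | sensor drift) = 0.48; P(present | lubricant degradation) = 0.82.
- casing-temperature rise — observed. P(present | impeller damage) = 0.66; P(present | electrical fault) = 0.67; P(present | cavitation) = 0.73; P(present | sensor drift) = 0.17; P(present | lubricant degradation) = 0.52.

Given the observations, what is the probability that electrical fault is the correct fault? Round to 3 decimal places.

0.008

Multiply each prior by the joint likelihood of the evidence pattern:
  impeller damage: 0.254 × 0.76 × 0.66 = 0.12741
  electrical fault: 0.074 × 0.05 × 0.67 = 0.002479
  cavitation: 0.261 × 0.47 × 0.73 = 0.089549
  sensor drift: 0.270 × 0.48 × 0.17 = 0.022032
  lubricant degradation: 0.141 × 0.82 × 0.52 = 0.060122
Normalizing constant Z = 0.12741 + 0.002479 + 0.089549 + 0.022032 + 0.060122 = 0.30159.
P(electrical fault | evidence) = 0.002479 / 0.30159 ≈ 0.008.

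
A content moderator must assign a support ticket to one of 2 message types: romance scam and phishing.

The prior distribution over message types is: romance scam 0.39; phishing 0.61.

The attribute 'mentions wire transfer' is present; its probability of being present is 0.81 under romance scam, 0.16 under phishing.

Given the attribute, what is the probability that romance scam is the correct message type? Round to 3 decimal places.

0.764

For each hypothesis, the unnormalized posterior weight is prior × likelihood:
  romance scam: 0.39 × 0.81 = 0.3159
  phishing: 0.61 × 0.16 = 0.0976
Marginal likelihood of the evidence = 0.4135.
P(romance scam | evidence) = 0.3159 / 0.4135 ≈ 0.764.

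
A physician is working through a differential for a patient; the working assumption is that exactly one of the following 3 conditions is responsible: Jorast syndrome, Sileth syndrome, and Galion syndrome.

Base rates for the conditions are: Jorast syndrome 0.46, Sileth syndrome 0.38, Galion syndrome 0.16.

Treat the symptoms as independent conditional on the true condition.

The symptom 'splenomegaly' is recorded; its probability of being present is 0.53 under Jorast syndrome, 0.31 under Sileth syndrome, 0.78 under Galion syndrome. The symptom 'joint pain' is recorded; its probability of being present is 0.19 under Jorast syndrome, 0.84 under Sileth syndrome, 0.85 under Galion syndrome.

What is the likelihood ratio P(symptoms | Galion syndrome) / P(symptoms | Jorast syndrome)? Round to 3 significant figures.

6.58

Take the product of per-symptom likelihoods under each hypothesis, then divide.
  Galion syndrome: 0.78 × 0.85 = 0.663
  Jorast syndrome: 0.53 × 0.19 = 0.1007
Bayes factor = 0.663 / 0.1007 ≈ 6.58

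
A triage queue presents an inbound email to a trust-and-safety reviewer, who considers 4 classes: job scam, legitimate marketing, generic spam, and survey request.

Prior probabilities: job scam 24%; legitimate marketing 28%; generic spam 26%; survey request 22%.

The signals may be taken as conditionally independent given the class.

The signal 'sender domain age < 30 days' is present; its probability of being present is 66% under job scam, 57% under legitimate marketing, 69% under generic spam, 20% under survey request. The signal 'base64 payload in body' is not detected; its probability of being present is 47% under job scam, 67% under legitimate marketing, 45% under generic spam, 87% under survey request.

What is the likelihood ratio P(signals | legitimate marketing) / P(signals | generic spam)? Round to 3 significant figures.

Take the product of per-signal likelihoods under each hypothesis (using 1 − P(present | H) for each absent signal), then divide.
  legitimate marketing: 0.57 × (1 − 0.67) = 0.1881
  generic spam: 0.69 × (1 − 0.45) = 0.3795
Bayes factor = 0.1881 / 0.3795 ≈ 0.496

0.496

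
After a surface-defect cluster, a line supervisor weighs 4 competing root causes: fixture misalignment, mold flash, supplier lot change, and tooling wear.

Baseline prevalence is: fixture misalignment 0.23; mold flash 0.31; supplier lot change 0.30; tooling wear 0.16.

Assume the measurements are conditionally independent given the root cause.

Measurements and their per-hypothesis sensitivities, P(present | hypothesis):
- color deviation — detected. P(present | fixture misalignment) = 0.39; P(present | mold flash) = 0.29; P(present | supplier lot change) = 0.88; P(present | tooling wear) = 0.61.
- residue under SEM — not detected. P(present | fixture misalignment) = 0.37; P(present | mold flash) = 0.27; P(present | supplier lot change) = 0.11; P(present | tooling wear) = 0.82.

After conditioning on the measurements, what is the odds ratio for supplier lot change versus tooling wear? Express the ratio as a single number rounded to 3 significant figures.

Posterior odds equal prior odds times the likelihood ratio; only the two competing hypotheses matter (using 1 − P(present | H) for each absent measurement).
  supplier lot change: 0.30 × 0.88 × (1 − 0.11) = 0.23496
  tooling wear: 0.16 × 0.61 × (1 − 0.82) = 0.017568
Posterior odds = 0.23496 / 0.017568 ≈ 13.4.

13.4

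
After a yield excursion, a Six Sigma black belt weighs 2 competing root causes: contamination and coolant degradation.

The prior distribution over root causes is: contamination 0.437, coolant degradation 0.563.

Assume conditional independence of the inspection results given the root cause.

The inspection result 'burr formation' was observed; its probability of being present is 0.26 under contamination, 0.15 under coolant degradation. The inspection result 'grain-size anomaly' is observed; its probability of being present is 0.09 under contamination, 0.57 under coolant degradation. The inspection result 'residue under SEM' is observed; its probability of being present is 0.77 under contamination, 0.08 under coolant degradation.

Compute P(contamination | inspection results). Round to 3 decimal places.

Multiply each prior by the joint likelihood of the inspection result pattern:
  contamination: 0.437 × 0.26 × 0.09 × 0.77 = 0.0078739
  coolant degradation: 0.563 × 0.15 × 0.57 × 0.08 = 0.0038509
Normalizing constant Z = 0.0078739 + 0.0038509 = 0.011725.
P(contamination | evidence) = 0.0078739 / 0.011725 ≈ 0.672.

0.672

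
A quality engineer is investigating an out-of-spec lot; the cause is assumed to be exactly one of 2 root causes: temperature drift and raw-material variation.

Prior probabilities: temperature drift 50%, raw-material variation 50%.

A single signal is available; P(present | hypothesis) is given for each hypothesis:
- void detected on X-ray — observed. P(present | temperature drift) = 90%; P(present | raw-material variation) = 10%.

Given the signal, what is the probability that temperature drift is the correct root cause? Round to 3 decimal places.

0.900

For each hypothesis, the unnormalized posterior weight is prior × likelihood:
  temperature drift: 0.50 × 0.90 = 0.45
  raw-material variation: 0.50 × 0.10 = 0.05
The unnormalized weights sum to 0.5.
P(temperature drift | evidence) = 0.45 / 0.5 ≈ 0.900.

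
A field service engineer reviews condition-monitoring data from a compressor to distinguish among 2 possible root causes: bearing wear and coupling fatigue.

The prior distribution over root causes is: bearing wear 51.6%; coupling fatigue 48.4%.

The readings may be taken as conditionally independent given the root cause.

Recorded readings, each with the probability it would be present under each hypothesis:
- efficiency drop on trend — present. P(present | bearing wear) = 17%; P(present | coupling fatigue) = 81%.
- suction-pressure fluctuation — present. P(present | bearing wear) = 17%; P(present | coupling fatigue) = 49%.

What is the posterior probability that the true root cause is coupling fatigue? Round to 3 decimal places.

0.928

For each hypothesis, the unnormalized posterior weight is prior × product of the reading likelihoods:
  bearing wear: 0.516 × 0.17 × 0.17 = 0.014912
  coupling fatigue: 0.484 × 0.81 × 0.49 = 0.1921
Marginal likelihood of the evidence = 0.20701.
P(coupling fatigue | evidence) = 0.1921 / 0.20701 ≈ 0.928.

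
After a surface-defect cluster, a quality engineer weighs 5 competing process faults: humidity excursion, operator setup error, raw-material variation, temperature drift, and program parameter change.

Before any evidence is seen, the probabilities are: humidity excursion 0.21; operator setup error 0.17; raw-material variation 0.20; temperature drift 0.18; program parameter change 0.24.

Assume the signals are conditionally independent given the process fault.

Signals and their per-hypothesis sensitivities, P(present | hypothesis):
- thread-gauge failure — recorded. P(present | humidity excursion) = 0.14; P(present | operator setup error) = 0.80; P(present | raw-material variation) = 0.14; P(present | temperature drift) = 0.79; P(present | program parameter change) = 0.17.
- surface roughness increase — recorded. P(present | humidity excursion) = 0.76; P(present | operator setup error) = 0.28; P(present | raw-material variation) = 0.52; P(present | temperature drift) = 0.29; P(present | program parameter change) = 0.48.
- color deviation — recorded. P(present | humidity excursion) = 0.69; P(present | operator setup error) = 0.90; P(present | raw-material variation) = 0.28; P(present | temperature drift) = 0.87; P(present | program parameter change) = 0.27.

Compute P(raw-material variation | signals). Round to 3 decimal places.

For each hypothesis, the unnormalized posterior weight is prior × product of the signal likelihoods:
  humidity excursion: 0.21 × 0.14 × 0.76 × 0.69 = 0.015417
  operator setup error: 0.17 × 0.80 × 0.28 × 0.90 = 0.034272
  raw-material variation: 0.20 × 0.14 × 0.52 × 0.28 = 0.0040768
  temperature drift: 0.18 × 0.79 × 0.29 × 0.87 = 0.035877
  program parameter change: 0.24 × 0.17 × 0.48 × 0.27 = 0.0052877
Normalizing constant Z = 0.015417 + 0.034272 + 0.0040768 + 0.035877 + 0.0052877 = 0.094931.
P(raw-material variation | evidence) = 0.0040768 / 0.094931 ≈ 0.043.

0.043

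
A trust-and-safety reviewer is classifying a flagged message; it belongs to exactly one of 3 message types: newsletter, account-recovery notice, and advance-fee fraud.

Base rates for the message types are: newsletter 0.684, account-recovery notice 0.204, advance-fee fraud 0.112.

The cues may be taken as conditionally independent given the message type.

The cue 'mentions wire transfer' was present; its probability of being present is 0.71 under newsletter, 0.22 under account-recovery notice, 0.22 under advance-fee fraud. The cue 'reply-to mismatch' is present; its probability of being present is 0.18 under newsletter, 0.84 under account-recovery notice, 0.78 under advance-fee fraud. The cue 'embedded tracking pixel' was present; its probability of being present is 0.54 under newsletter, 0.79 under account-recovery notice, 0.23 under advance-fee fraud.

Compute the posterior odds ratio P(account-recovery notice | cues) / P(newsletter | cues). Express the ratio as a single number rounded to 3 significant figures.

Unnormalized posterior weight (prior times the cue likelihoods) for each of the two hypotheses:
  account-recovery notice: 0.204 × 0.22 × 0.84 × 0.79 = 0.029782
  newsletter: 0.684 × 0.71 × 0.18 × 0.54 = 0.047204
Odds(account-recovery notice : newsletter) = 0.029782 / 0.047204 ≈ 0.631.

0.631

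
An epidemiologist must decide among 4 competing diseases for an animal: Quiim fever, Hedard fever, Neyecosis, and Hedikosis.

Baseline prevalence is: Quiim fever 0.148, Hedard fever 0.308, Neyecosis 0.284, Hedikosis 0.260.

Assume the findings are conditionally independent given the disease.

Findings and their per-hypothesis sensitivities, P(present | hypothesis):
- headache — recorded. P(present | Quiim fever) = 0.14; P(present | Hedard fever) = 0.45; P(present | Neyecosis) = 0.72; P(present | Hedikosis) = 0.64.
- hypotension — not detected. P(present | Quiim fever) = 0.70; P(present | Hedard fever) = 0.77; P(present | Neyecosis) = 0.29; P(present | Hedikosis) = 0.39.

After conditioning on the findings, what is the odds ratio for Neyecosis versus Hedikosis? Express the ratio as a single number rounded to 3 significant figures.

Unnormalized posterior weight (prior times the finding likelihoods) for each of the two hypotheses (using 1 − P(present | H) for each absent finding):
  Neyecosis: 0.284 × 0.72 × (1 − 0.29) = 0.14518
  Hedikosis: 0.260 × 0.64 × (1 − 0.39) = 0.1015
Posterior odds = 0.14518 / 0.1015 ≈ 1.43.

1.43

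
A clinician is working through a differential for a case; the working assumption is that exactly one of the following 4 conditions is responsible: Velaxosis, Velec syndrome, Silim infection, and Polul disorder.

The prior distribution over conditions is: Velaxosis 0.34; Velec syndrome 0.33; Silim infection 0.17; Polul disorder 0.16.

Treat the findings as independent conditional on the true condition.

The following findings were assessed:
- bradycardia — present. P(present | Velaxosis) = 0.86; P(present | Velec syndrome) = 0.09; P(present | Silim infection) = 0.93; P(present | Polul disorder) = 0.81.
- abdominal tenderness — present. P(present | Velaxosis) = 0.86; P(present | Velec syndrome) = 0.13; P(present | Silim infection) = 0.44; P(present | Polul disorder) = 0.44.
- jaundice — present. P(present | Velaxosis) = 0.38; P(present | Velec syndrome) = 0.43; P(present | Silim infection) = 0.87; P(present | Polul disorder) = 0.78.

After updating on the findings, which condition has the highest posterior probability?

Velaxosis

For each hypothesis, the unnormalized posterior weight is prior × product of the finding likelihoods:
  Velaxosis: 0.34 × 0.86 × 0.86 × 0.38 = 0.095556
  Velec syndrome: 0.33 × 0.09 × 0.13 × 0.43 = 0.0016602
  Silim infection: 0.17 × 0.93 × 0.44 × 0.87 = 0.060521
  Polul disorder: 0.16 × 0.81 × 0.44 × 0.78 = 0.044479
The unnormalized weights sum to 0.20222.
P(Velaxosis | evidence) ≈ 0.095556 / 0.20222 ≈ 0.473
P(Velec syndrome | evidence) ≈ 0.0016602 / 0.20222 ≈ 0.008
P(Silim infection | evidence) ≈ 0.060521 / 0.20222 ≈ 0.299
P(Polul disorder | evidence) ≈ 0.044479 / 0.20222 ≈ 0.220
The largest is 0.473, so Velaxosis is most probable.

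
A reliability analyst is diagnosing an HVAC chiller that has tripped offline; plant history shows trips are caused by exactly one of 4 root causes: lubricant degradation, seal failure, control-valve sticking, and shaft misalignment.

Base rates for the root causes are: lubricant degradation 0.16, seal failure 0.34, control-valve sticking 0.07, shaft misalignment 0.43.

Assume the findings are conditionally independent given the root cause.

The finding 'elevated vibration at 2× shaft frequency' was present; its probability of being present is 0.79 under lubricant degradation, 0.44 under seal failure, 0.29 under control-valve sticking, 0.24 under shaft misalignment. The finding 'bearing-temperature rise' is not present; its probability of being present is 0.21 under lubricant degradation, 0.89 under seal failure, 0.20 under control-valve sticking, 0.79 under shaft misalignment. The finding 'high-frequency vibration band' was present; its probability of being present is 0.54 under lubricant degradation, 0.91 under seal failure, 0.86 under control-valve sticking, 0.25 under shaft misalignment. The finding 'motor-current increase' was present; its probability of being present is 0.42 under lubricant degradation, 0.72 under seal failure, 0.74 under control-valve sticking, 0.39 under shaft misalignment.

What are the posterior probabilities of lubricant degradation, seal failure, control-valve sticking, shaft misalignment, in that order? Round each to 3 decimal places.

0.494, 0.235, 0.225, 0.046

For each hypothesis, the unnormalized posterior weight is prior × product of the finding likelihoods (using 1 − P(present | H) for each absent finding):
  lubricant degradation: 0.16 × 0.79 × (1 − 0.21) × 0.54 × 0.42 = 0.022647
  seal failure: 0.34 × 0.44 × (1 − 0.89) × 0.91 × 0.72 = 0.010782
  control-valve sticking: 0.07 × 0.29 × (1 − 0.20) × 0.86 × 0.74 = 0.010335
  shaft misalignment: 0.43 × 0.24 × (1 − 0.79) × 0.25 × 0.39 = 0.002113
Marginal likelihood of the evidence = 0.045877.
P(lubricant degradation | evidence) = 0.022647 / 0.045877 ≈ 0.494
P(seal failure | evidence) = 0.010782 / 0.045877 ≈ 0.235
P(control-valve sticking | evidence) = 0.010335 / 0.045877 ≈ 0.225
P(shaft misalignment | evidence) = 0.002113 / 0.045877 ≈ 0.046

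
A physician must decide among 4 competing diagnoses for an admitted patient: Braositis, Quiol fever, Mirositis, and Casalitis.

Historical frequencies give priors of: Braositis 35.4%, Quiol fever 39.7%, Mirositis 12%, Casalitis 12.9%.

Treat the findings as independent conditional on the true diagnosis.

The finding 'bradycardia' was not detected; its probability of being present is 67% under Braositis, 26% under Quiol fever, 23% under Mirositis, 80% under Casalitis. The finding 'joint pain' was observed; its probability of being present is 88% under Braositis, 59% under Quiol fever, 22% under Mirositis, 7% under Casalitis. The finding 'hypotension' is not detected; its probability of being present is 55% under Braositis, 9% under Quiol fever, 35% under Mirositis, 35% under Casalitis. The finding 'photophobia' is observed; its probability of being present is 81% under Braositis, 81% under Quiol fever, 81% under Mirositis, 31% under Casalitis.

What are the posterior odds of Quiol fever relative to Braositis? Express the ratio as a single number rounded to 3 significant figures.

3.41

Unnormalized posterior weight (prior times the finding likelihoods) for each of the two hypotheses (using 1 − P(present | H) for each absent finding):
  Quiol fever: 0.397 × (1 − 0.26) × 0.59 × (1 − 0.09) × 0.81 = 0.12776
  Braositis: 0.354 × (1 − 0.67) × 0.88 × (1 − 0.55) × 0.81 = 0.037471
Odds(Quiol fever : Braositis) = 0.12776 / 0.037471 ≈ 3.41.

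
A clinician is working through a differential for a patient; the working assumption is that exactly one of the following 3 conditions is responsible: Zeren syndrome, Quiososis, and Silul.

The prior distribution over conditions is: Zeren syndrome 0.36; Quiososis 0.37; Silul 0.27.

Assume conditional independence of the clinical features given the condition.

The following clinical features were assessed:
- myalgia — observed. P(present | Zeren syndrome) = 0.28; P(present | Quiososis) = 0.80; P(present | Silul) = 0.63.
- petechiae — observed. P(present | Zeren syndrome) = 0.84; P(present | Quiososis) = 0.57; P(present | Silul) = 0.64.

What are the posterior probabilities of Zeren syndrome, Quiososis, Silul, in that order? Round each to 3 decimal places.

For each hypothesis, the unnormalized posterior weight is prior × product of the clinical feature likelihoods:
  Zeren syndrome: 0.36 × 0.28 × 0.84 = 0.084672
  Quiososis: 0.37 × 0.80 × 0.57 = 0.16872
  Silul: 0.27 × 0.63 × 0.64 = 0.10886
The unnormalized weights sum to 0.36226.
P(Zeren syndrome | evidence) = 0.084672 / 0.36226 ≈ 0.234
P(Quiososis | evidence) = 0.16872 / 0.36226 ≈ 0.466
P(Silul | evidence) = 0.10886 / 0.36226 ≈ 0.301

0.234, 0.466, 0.301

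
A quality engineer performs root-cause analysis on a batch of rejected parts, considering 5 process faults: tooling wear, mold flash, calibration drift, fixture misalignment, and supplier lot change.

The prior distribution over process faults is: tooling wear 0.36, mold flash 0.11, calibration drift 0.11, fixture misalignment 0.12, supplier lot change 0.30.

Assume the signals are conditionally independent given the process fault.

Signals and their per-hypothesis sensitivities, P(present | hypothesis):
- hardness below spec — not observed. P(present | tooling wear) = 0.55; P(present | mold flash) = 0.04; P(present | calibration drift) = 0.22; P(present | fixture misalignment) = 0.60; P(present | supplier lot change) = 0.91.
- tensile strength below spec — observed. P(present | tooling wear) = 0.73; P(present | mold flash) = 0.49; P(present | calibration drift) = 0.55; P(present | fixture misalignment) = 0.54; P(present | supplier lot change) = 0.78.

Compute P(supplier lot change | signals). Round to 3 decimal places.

Multiply each prior by the joint likelihood of the signal pattern (using 1 − P(present | H) for each absent signal):
  tooling wear: 0.36 × (1 − 0.55) × 0.73 = 0.11826
  mold flash: 0.11 × (1 − 0.04) × 0.49 = 0.051744
  calibration drift: 0.11 × (1 − 0.22) × 0.55 = 0.04719
  fixture misalignment: 0.12 × (1 − 0.60) × 0.54 = 0.02592
  supplier lot change: 0.30 × (1 − 0.91) × 0.78 = 0.02106
Marginal likelihood of the evidence = 0.26417.
P(supplier lot change | evidence) = 0.02106 / 0.26417 ≈ 0.080.

0.080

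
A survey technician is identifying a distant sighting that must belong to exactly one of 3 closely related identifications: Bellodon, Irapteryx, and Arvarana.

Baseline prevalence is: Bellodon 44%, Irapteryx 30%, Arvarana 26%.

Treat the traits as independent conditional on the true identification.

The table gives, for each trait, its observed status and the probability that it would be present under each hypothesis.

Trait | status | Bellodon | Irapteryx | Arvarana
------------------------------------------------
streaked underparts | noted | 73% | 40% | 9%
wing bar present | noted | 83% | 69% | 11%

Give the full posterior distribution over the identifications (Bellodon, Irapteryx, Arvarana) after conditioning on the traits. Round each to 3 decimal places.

By Bayes' rule with conditional independence, the unnormalized weight for each hypothesis is prior × ∏ likelihoods:
  Bellodon: 0.44 × 0.73 × 0.83 = 0.2666
  Irapteryx: 0.30 × 0.40 × 0.69 = 0.0828
  Arvarana: 0.26 × 0.09 × 0.11 = 0.002574
Normalizing constant Z = 0.2666 + 0.0828 + 0.002574 = 0.35197.
P(Bellodon | evidence) = 0.2666 / 0.35197 ≈ 0.757
P(Irapteryx | evidence) = 0.0828 / 0.35197 ≈ 0.235
P(Arvarana | evidence) = 0.002574 / 0.35197 ≈ 0.007

0.757, 0.235, 0.007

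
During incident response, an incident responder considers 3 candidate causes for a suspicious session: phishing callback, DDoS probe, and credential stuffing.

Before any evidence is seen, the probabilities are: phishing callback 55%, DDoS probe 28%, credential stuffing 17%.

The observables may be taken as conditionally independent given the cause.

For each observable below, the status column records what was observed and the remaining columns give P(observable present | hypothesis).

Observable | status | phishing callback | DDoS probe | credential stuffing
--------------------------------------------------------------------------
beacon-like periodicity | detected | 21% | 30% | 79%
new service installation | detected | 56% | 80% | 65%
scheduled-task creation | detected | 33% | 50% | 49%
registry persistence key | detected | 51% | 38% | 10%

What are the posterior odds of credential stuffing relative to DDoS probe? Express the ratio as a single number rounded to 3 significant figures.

0.335

Unnormalized posterior weight (prior times the observable likelihoods) for each of the two hypotheses:
  credential stuffing: 0.17 × 0.79 × 0.65 × 0.49 × 0.10 = 0.0042775
  DDoS probe: 0.28 × 0.30 × 0.80 × 0.50 × 0.38 = 0.012768
Posterior odds = 0.0042775 / 0.012768 ≈ 0.335.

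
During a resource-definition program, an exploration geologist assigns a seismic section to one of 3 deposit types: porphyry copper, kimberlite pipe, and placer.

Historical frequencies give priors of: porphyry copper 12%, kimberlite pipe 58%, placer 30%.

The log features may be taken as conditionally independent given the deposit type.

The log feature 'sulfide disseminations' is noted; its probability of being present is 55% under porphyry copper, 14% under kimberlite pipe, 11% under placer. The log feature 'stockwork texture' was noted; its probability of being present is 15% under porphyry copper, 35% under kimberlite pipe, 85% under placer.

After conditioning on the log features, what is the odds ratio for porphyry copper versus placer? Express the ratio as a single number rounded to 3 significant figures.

0.353

Posterior odds equal prior odds times the likelihood ratio; only the two competing hypotheses matter.
  porphyry copper: 0.12 × 0.55 × 0.15 = 0.0099
  placer: 0.30 × 0.11 × 0.85 = 0.02805
Posterior odds = 0.0099 / 0.02805 ≈ 0.353.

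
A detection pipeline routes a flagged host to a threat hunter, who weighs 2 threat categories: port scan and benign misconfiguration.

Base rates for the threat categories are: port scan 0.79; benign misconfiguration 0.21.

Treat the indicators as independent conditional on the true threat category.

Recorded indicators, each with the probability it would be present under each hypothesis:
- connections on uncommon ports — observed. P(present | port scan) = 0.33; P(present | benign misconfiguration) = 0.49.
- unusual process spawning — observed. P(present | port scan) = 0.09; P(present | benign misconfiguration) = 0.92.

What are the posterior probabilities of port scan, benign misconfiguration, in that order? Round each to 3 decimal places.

For each hypothesis, the unnormalized posterior weight is prior × product of the indicator likelihoods:
  port scan: 0.79 × 0.33 × 0.09 = 0.023463
  benign misconfiguration: 0.21 × 0.49 × 0.92 = 0.094668
Marginal likelihood of the evidence = 0.11813.
P(port scan | evidence) = 0.023463 / 0.11813 ≈ 0.199
P(benign misconfiguration | evidence) = 0.094668 / 0.11813 ≈ 0.801

0.199, 0.801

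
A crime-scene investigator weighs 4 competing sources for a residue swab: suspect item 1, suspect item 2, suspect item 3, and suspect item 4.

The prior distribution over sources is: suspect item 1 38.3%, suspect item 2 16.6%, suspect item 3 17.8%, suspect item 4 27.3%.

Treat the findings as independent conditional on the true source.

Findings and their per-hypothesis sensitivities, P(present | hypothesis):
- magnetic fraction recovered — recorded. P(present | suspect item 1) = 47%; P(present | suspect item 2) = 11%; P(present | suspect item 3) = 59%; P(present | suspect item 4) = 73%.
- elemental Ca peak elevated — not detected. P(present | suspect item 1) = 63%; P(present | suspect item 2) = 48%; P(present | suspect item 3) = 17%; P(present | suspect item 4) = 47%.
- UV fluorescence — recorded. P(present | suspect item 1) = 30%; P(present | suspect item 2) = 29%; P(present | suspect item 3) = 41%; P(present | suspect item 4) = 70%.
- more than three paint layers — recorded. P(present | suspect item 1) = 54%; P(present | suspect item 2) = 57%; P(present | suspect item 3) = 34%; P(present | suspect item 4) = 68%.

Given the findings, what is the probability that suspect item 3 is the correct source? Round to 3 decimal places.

0.162

By Bayes' rule with conditional independence, the unnormalized weight for each hypothesis is prior × ∏ likelihoods (using 1 − P(present | H) for each absent finding):
  suspect item 1: 0.383 × 0.47 × (1 − 0.63) × 0.30 × 0.54 = 0.01079
  suspect item 2: 0.166 × 0.11 × (1 − 0.48) × 0.29 × 0.57 = 0.0015696
  suspect item 3: 0.178 × 0.59 × (1 − 0.17) × 0.41 × 0.34 = 0.012151
  suspect item 4: 0.273 × 0.73 × (1 − 0.47) × 0.70 × 0.68 = 0.050277
Marginal likelihood of the evidence = 0.074787.
P(suspect item 3 | evidence) = 0.012151 / 0.074787 ≈ 0.162.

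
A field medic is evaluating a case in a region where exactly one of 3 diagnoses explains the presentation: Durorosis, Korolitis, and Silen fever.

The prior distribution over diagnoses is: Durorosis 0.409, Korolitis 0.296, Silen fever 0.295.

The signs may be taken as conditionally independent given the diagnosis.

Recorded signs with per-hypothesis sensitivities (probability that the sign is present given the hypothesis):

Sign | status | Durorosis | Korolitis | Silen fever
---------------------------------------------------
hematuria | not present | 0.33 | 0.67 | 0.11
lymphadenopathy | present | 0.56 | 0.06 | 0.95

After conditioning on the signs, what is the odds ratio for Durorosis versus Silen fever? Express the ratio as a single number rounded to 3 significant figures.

Unnormalized posterior weight (prior times the sign likelihoods) for each of the two hypotheses (using 1 − P(present | H) for each absent sign):
  Durorosis: 0.409 × (1 − 0.33) × 0.56 = 0.15346
  Silen fever: 0.295 × (1 − 0.11) × 0.95 = 0.24942
Posterior odds = 0.15346 / 0.24942 ≈ 0.615.

0.615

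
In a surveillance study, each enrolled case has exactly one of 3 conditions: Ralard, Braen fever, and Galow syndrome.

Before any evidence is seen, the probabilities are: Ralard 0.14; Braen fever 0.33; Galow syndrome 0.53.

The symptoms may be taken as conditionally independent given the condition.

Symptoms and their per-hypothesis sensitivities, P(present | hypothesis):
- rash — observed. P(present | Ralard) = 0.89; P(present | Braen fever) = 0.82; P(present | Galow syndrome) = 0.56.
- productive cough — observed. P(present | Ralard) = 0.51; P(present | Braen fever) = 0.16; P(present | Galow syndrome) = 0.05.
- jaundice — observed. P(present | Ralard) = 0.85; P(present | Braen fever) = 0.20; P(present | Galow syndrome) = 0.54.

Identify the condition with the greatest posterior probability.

For each hypothesis, the unnormalized posterior weight is prior × product of the symptom likelihoods:
  Ralard: 0.14 × 0.89 × 0.51 × 0.85 = 0.054014
  Braen fever: 0.33 × 0.82 × 0.16 × 0.20 = 0.0086592
  Galow syndrome: 0.53 × 0.56 × 0.05 × 0.54 = 0.0080136
The unnormalized weights sum to 0.070687.
P(Ralard | evidence) ≈ 0.054014 / 0.070687 ≈ 0.764
P(Braen fever | evidence) ≈ 0.0086592 / 0.070687 ≈ 0.123
P(Galow syndrome | evidence) ≈ 0.0080136 / 0.070687 ≈ 0.113
The largest is 0.764, so Ralard is most probable.

Ralard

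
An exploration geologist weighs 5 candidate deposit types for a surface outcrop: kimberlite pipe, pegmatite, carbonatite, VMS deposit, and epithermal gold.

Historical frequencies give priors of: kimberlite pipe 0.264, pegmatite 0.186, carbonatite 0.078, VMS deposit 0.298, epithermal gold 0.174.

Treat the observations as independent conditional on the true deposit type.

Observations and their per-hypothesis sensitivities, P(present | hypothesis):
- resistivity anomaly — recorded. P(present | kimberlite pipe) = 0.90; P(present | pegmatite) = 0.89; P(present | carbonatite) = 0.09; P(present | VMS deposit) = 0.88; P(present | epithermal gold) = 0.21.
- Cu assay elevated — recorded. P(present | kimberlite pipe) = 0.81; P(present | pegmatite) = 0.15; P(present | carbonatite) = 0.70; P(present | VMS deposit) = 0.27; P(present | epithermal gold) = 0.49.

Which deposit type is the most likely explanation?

For each hypothesis, the unnormalized posterior weight is prior × product of the observation likelihoods:
  kimberlite pipe: 0.264 × 0.90 × 0.81 = 0.19246
  pegmatite: 0.186 × 0.89 × 0.15 = 0.024831
  carbonatite: 0.078 × 0.09 × 0.70 = 0.004914
  VMS deposit: 0.298 × 0.88 × 0.27 = 0.070805
  epithermal gold: 0.174 × 0.21 × 0.49 = 0.017905
Normalizing constant Z = 0.19246 + 0.024831 + 0.004914 + 0.070805 + 0.017905 = 0.31091.
P(kimberlite pipe | evidence) ≈ 0.19246 / 0.31091 ≈ 0.619
P(pegmatite | evidence) ≈ 0.024831 / 0.31091 ≈ 0.080
P(carbonatite | evidence) ≈ 0.004914 / 0.31091 ≈ 0.016
P(VMS deposit | evidence) ≈ 0.070805 / 0.31091 ≈ 0.228
P(epithermal gold | evidence) ≈ 0.017905 / 0.31091 ≈ 0.058
The largest is 0.619, so kimberlite pipe is most probable.

kimberlite pipe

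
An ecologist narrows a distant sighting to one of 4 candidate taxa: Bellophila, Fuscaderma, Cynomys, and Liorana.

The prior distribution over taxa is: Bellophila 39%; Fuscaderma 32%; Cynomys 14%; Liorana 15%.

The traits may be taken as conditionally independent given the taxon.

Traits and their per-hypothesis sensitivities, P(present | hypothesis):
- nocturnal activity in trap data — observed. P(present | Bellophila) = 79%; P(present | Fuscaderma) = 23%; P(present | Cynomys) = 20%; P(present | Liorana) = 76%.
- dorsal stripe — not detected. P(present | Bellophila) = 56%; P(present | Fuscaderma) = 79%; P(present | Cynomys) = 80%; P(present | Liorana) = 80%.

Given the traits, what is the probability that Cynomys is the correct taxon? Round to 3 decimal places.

0.031

For each hypothesis, the unnormalized posterior weight is prior × product of the trait likelihoods (using 1 − P(present | H) for each absent trait):
  Bellophila: 0.39 × 0.79 × (1 − 0.56) = 0.13556
  Fuscaderma: 0.32 × 0.23 × (1 − 0.79) = 0.015456
  Cynomys: 0.14 × 0.20 × (1 − 0.80) = 0.0056
  Liorana: 0.15 × 0.76 × (1 − 0.80) = 0.0228
Marginal likelihood of the evidence = 0.17942.
P(Cynomys | evidence) = 0.0056 / 0.17942 ≈ 0.031.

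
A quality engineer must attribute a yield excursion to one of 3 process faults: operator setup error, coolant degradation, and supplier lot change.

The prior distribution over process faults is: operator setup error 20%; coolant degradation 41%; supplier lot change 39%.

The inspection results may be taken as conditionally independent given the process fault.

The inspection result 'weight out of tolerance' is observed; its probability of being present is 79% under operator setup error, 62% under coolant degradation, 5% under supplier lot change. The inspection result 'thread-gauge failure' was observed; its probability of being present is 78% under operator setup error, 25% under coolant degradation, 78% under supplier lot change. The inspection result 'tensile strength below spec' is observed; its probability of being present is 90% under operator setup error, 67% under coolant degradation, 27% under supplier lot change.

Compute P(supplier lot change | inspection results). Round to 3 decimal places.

0.026

For each hypothesis, the unnormalized posterior weight is prior × product of the inspection result likelihoods:
  operator setup error: 0.20 × 0.79 × 0.78 × 0.90 = 0.11092
  coolant degradation: 0.41 × 0.62 × 0.25 × 0.67 = 0.042578
  supplier lot change: 0.39 × 0.05 × 0.78 × 0.27 = 0.0041067
Marginal likelihood of the evidence = 0.1576.
P(supplier lot change | evidence) = 0.0041067 / 0.1576 ≈ 0.026.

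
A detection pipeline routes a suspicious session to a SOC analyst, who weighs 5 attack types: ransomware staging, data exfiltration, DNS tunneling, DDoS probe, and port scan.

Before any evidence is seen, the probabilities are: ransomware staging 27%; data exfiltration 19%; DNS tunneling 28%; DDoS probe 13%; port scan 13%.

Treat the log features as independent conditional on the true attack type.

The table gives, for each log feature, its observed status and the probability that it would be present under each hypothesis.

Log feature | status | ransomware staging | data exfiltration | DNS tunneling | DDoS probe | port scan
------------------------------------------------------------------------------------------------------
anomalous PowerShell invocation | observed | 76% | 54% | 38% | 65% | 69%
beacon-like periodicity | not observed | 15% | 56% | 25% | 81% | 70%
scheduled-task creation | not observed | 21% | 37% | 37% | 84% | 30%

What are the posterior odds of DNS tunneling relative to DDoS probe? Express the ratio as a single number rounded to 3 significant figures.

Unnormalized posterior weight (prior times the log feature likelihoods) for each of the two hypotheses (using 1 − P(present | H) for each absent log feature):
  DNS tunneling: 0.28 × 0.38 × (1 − 0.25) × (1 − 0.37) = 0.050274
  DDoS probe: 0.13 × 0.65 × (1 − 0.81) × (1 − 0.84) = 0.0025688
Odds(DNS tunneling : DDoS probe) = 0.050274 / 0.0025688 ≈ 19.6.

19.6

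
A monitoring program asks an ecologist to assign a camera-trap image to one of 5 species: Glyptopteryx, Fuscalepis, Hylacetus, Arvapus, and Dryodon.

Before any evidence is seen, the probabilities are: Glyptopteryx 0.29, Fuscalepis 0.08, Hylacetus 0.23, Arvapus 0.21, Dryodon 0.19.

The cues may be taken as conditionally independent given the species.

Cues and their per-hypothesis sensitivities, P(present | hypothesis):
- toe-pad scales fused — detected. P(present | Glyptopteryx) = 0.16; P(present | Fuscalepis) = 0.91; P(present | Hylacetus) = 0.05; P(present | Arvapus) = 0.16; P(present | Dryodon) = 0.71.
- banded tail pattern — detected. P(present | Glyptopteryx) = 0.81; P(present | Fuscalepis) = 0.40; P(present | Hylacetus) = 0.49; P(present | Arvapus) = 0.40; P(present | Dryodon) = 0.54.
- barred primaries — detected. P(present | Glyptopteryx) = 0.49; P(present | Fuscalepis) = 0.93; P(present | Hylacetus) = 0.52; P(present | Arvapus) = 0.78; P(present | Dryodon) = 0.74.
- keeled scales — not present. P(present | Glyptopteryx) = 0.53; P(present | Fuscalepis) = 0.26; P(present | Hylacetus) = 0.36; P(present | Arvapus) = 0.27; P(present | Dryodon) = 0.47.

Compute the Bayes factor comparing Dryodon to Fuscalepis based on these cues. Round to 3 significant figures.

0.600

The Bayes factor is the ratio of the joint likelihoods of the cue pattern under the two hypotheses (using 1 − P(present | H) for each absent cue).
  Dryodon: 0.71 × 0.54 × 0.74 × (1 − 0.47) = 0.15037
  Fuscalepis: 0.91 × 0.40 × 0.93 × (1 − 0.26) = 0.2505
Bayes factor = 0.15037 / 0.2505 ≈ 0.600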